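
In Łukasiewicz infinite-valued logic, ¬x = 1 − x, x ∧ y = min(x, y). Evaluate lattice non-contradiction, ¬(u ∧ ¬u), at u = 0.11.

¬u = 1 − 0.11 = 0.89
u ∧ ¬u = min(0.11, 0.89) = 0.11
¬(u ∧ ¬u) = 1 − 0.11 = 0.89
(The value 0.89 < 1 shows this instance is not satisfied; not a Ł∞-tautology — its value is 1 − min(a, 1−a).)

0.89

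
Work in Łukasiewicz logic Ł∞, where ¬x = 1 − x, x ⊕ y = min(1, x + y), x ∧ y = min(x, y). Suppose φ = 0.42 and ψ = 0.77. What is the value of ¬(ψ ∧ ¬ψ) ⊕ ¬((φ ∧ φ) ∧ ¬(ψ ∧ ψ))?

1.00

¬ψ = 1 − 0.77 = 0.23
ψ ∧ ¬ψ = min(0.77, 0.23) = 0.23
¬(ψ ∧ ¬ψ) = 1 − 0.23 = 0.77
φ ∧ φ = min(0.42, 0.42) = 0.42
ψ ∧ ψ = min(0.77, 0.77) = 0.77
¬(ψ ∧ ψ) = 1 − 0.77 = 0.23
(φ ∧ φ) ∧ ¬(ψ ∧ ψ) = min(0.42, 0.23) = 0.23
¬((φ ∧ φ) ∧ ¬(ψ ∧ ψ)) = 1 − 0.23 = 0.77
¬(ψ ∧ ¬ψ) ⊕ ¬((φ ∧ φ) ∧ ¬(ψ ∧ ψ)) = min(1, 0.77 + 0.77) = min(1, 1.54) = 1.00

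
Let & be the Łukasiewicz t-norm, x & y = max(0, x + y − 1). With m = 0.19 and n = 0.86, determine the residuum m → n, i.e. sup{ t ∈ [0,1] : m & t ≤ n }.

The residuum of the Łukasiewicz t-norm gives the supremum: min(1, 1 − 0.19 + 0.86).
1 − 0.19 + 0.86 = 1.67, so t = min(1, 1.67) = 1.00.
Check: 0.19 & 1.00 = max(0, 0.19) = 0.19 ≤ 0.86.

1.00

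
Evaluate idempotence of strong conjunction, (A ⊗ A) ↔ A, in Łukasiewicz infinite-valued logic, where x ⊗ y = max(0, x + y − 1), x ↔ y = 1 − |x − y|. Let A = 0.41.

0.59

A ⊗ A = max(0, 0.41 + 0.41 − 1) = max(0, -0.18) = 0.00
(A ⊗ A) ↔ A = 1 − |0.00 − 0.41| = 1 − 0.41 = 0.59
(The value 0.59 < 1 shows this instance is not satisfied; fails in Ł∞ since a ⊗ a = max(0, 2a−1) ≠ a in general.)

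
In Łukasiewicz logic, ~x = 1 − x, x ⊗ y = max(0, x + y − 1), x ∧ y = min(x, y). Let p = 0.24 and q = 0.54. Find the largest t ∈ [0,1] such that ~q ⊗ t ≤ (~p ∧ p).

0.78

~q = 1 − 0.54 = 0.46
So the left factor is ~q = 0.46.
~p = 1 − 0.24 = 0.76
~p ∧ p = min(0.76, 0.24) = 0.24
So the right-hand bound is ~p ∧ p = 0.24.
The residuum of the Łukasiewicz t-norm gives the supremum: min(1, 1 − 0.46 + 0.24).
1 − 0.46 + 0.24 = 0.78, so t = min(1, 0.78) = 0.78.
Check: 0.46 ⊗ 0.78 = max(0, 0.24) = 0.24 ≤ 0.24.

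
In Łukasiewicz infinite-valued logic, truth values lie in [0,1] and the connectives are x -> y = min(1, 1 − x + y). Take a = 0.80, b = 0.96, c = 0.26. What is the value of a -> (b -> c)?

0.50

b -> c = min(1, 1 − 0.96 + 0.26) = min(1, 0.30) = 0.30
a -> (b -> c) = min(1, 1 − 0.80 + 0.30) = min(1, 0.50) = 0.50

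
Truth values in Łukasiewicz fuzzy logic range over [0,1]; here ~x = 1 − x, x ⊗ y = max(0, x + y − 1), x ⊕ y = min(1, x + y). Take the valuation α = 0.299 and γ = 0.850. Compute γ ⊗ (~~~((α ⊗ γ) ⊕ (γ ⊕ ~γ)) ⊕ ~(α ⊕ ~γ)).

0.401

α ⊗ γ = max(0, 0.299 + 0.850 − 1) = max(0, 0.149) = 0.149
~γ = 1 − 0.850 = 0.150
γ ⊕ ~γ = min(1, 0.850 + 0.150) = min(1, 1.000) = 1.000
(α ⊗ γ) ⊕ (γ ⊕ ~γ) = min(1, 0.149 + 1.000) = min(1, 1.149) = 1.000
~((α ⊗ γ) ⊕ (γ ⊕ ~γ)) = 1 − 1.000 = 0.000
~~((α ⊗ γ) ⊕ (γ ⊕ ~γ)) = 1 − 0.000 = 1.000
~~~((α ⊗ γ) ⊕ (γ ⊕ ~γ)) = 1 − 1.000 = 0.000
α ⊕ ~γ = min(1, 0.299 + 0.150) = min(1, 0.449) = 0.449
~(α ⊕ ~γ) = 1 − 0.449 = 0.551
~~~((α ⊗ γ) ⊕ (γ ⊕ ~γ)) ⊕ ~(α ⊕ ~γ) = min(1, 0.000 + 0.551) = min(1, 0.551) = 0.551
γ ⊗ (~~~((α ⊗ γ) ⊕ (γ ⊕ ~γ)) ⊕ ~(α ⊕ ~γ)) = max(0, 0.850 + 0.551 − 1) = max(0, 0.401) = 0.401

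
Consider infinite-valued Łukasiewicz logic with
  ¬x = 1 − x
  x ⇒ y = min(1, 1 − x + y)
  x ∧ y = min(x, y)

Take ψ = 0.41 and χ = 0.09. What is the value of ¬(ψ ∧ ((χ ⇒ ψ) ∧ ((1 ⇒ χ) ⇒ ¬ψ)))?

0.59

χ ⇒ ψ = min(1, 1 − 0.09 + 0.41) = min(1, 1.32) = 1.00
1 ⇒ χ = min(1, 1 − 1.00 + 0.09) = min(1, 0.09) = 0.09
¬ψ = 1 − 0.41 = 0.59
(1 ⇒ χ) ⇒ ¬ψ = min(1, 1 − 0.09 + 0.59) = min(1, 1.50) = 1.00
(χ ⇒ ψ) ∧ ((1 ⇒ χ) ⇒ ¬ψ) = min(1.00, 1.00) = 1.00
ψ ∧ ((χ ⇒ ψ) ∧ ((1 ⇒ χ) ⇒ ¬ψ)) = min(0.41, 1.00) = 0.41
¬(ψ ∧ ((χ ⇒ ψ) ∧ ((1 ⇒ χ) ⇒ ¬ψ))) = 1 − 0.41 = 0.59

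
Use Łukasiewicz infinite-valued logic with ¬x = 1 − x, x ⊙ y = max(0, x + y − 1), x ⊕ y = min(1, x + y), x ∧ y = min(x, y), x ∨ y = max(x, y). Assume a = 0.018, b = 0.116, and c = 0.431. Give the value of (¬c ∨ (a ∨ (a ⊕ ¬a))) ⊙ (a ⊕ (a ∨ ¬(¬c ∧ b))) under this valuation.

0.902

¬c = 1 − 0.431 = 0.569
¬a = 1 − 0.018 = 0.982
a ⊕ ¬a = min(1, 0.018 + 0.982) = min(1, 1.000) = 1.000
a ∨ (a ⊕ ¬a) = max(0.018, 1.000) = 1.000
¬c ∨ (a ∨ (a ⊕ ¬a)) = max(0.569, 1.000) = 1.000
¬c ∧ b = min(0.569, 0.116) = 0.116
¬(¬c ∧ b) = 1 − 0.116 = 0.884
a ∨ ¬(¬c ∧ b) = max(0.018, 0.884) = 0.884
a ⊕ (a ∨ ¬(¬c ∧ b)) = min(1, 0.018 + 0.884) = min(1, 0.902) = 0.902
(¬c ∨ (a ∨ (a ⊕ ¬a))) ⊙ (a ⊕ (a ∨ ¬(¬c ∧ b))) = max(0, 1.000 + 0.902 − 1) = max(0, 0.902) = 0.902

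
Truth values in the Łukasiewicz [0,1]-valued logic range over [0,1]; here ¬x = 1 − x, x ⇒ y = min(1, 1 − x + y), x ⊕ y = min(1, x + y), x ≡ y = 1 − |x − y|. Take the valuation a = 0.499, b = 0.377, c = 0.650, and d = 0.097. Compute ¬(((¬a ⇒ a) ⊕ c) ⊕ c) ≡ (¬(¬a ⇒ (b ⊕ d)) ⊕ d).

¬a = 1 − 0.499 = 0.501
¬a ⇒ a = min(1, 1 − 0.501 + 0.499) = min(1, 0.998) = 0.998
(¬a ⇒ a) ⊕ c = min(1, 0.998 + 0.650) = min(1, 1.648) = 1.000
((¬a ⇒ a) ⊕ c) ⊕ c = min(1, 1.000 + 0.650) = min(1, 1.650) = 1.000
¬(((¬a ⇒ a) ⊕ c) ⊕ c) = 1 − 1.000 = 0.000
b ⊕ d = min(1, 0.377 + 0.097) = min(1, 0.474) = 0.474
¬a ⇒ (b ⊕ d) = min(1, 1 − 0.501 + 0.474) = min(1, 0.973) = 0.973
¬(¬a ⇒ (b ⊕ d)) = 1 − 0.973 = 0.027
¬(¬a ⇒ (b ⊕ d)) ⊕ d = min(1, 0.027 + 0.097) = min(1, 0.124) = 0.124
¬(((¬a ⇒ a) ⊕ c) ⊕ c) ≡ (¬(¬a ⇒ (b ⊕ d)) ⊕ d) = 1 − |0.000 − 0.124| = 1 − 0.124 = 0.876

0.876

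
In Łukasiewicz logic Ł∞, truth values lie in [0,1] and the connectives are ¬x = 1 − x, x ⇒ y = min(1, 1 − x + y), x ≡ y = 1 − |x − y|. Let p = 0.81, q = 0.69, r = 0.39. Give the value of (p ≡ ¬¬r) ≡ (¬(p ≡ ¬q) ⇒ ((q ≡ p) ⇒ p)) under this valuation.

0.58

¬r = 1 − 0.39 = 0.61
¬¬r = 1 − 0.61 = 0.39
p ≡ ¬¬r = 1 − |0.81 − 0.39| = 1 − 0.42 = 0.58
¬q = 1 − 0.69 = 0.31
p ≡ ¬q = 1 − |0.81 − 0.31| = 1 − 0.50 = 0.50
¬(p ≡ ¬q) = 1 − 0.50 = 0.50
q ≡ p = 1 − |0.69 − 0.81| = 1 − 0.12 = 0.88
(q ≡ p) ⇒ p = min(1, 1 − 0.88 + 0.81) = min(1, 0.93) = 0.93
¬(p ≡ ¬q) ⇒ ((q ≡ p) ⇒ p) = min(1, 1 − 0.50 + 0.93) = min(1, 1.43) = 1.00
(p ≡ ¬¬r) ≡ (¬(p ≡ ¬q) ⇒ ((q ≡ p) ⇒ p)) = 1 − |0.58 − 1.00| = 1 − 0.42 = 0.58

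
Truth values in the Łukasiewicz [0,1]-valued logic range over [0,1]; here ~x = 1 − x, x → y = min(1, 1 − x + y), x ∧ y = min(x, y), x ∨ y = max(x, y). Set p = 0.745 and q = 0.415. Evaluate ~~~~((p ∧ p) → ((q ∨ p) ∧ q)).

0.670

p ∧ p = min(0.745, 0.745) = 0.745
q ∨ p = max(0.415, 0.745) = 0.745
(q ∨ p) ∧ q = min(0.745, 0.415) = 0.415
(p ∧ p) → ((q ∨ p) ∧ q) = min(1, 1 − 0.745 + 0.415) = min(1, 0.670) = 0.670
~((p ∧ p) → ((q ∨ p) ∧ q)) = 1 − 0.670 = 0.330
~~((p ∧ p) → ((q ∨ p) ∧ q)) = 1 − 0.330 = 0.670
~~~((p ∧ p) → ((q ∨ p) ∧ q)) = 1 − 0.670 = 0.330
~~~~((p ∧ p) → ((q ∨ p) ∧ q)) = 1 − 0.330 = 0.670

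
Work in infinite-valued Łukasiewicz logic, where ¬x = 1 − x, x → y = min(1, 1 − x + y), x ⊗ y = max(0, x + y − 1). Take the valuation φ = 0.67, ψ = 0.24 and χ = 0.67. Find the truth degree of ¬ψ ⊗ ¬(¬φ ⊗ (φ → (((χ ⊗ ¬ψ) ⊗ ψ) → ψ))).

0.43

¬ψ = 1 − 0.24 = 0.76
¬φ = 1 − 0.67 = 0.33
χ ⊗ ¬ψ = max(0, 0.67 + 0.76 − 1) = max(0, 0.43) = 0.43
(χ ⊗ ¬ψ) ⊗ ψ = max(0, 0.43 + 0.24 − 1) = max(0, -0.33) = 0.00
((χ ⊗ ¬ψ) ⊗ ψ) → ψ = min(1, 1 − 0.00 + 0.24) = min(1, 1.24) = 1.00
φ → (((χ ⊗ ¬ψ) ⊗ ψ) → ψ) = min(1, 1 − 0.67 + 1.00) = min(1, 1.33) = 1.00
¬φ ⊗ (φ → (((χ ⊗ ¬ψ) ⊗ ψ) → ψ)) = max(0, 0.33 + 1.00 − 1) = max(0, 0.33) = 0.33
¬(¬φ ⊗ (φ → (((χ ⊗ ¬ψ) ⊗ ψ) → ψ))) = 1 − 0.33 = 0.67
¬ψ ⊗ ¬(¬φ ⊗ (φ → (((χ ⊗ ¬ψ) ⊗ ψ) → ψ))) = max(0, 0.76 + 0.67 − 1) = max(0, 0.43) = 0.43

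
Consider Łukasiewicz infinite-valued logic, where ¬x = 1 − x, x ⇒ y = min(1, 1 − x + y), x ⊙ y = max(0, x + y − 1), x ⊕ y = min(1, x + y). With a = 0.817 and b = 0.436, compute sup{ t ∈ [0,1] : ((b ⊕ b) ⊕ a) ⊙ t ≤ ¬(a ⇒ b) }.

0.381

b ⊕ b = min(1, 0.436 + 0.436) = min(1, 0.872) = 0.872
(b ⊕ b) ⊕ a = min(1, 0.872 + 0.817) = min(1, 1.689) = 1.000
So the left factor is (b ⊕ b) ⊕ a = 1.000.
a ⇒ b = min(1, 1 − 0.817 + 0.436) = min(1, 0.619) = 0.619
¬(a ⇒ b) = 1 − 0.619 = 0.381
So the right-hand bound is ¬(a ⇒ b) = 0.381.
The residuum of the Łukasiewicz t-norm gives the supremum: min(1, 1 − 1.000 + 0.381).
1 − 1.000 + 0.381 = 0.381, so t = min(1, 0.381) = 0.381.
Check: 1.000 ⊙ 0.381 = max(0, 0.381) = 0.381 ≤ 0.381.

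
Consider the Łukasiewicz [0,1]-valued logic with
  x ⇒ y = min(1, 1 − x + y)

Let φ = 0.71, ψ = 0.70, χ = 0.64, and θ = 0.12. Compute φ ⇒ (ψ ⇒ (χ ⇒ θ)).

χ ⇒ θ = min(1, 1 − 0.64 + 0.12) = min(1, 0.48) = 0.48
ψ ⇒ (χ ⇒ θ) = min(1, 1 − 0.70 + 0.48) = min(1, 0.78) = 0.78
φ ⇒ (ψ ⇒ (χ ⇒ θ)) = min(1, 1 − 0.71 + 0.78) = min(1, 1.07) = 1.00

1.00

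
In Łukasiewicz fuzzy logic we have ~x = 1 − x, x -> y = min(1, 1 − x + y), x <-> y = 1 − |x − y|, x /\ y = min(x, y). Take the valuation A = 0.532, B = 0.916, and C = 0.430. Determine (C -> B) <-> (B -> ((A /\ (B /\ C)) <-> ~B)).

C -> B = min(1, 1 − 0.430 + 0.916) = min(1, 1.486) = 1.000
B /\ C = min(0.916, 0.430) = 0.430
A /\ (B /\ C) = min(0.532, 0.430) = 0.430
~B = 1 − 0.916 = 0.084
(A /\ (B /\ C)) <-> ~B = 1 − |0.430 − 0.084| = 1 − 0.346 = 0.654
B -> ((A /\ (B /\ C)) <-> ~B) = min(1, 1 − 0.916 + 0.654) = min(1, 0.738) = 0.738
(C -> B) <-> (B -> ((A /\ (B /\ C)) <-> ~B)) = 1 − |1.000 − 0.738| = 1 − 0.262 = 0.738

0.738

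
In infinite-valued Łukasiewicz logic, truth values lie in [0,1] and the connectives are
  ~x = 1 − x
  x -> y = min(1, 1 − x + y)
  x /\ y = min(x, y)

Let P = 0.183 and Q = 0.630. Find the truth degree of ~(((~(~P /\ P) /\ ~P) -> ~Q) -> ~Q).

~P = 1 − 0.183 = 0.817
~P /\ P = min(0.817, 0.183) = 0.183
~(~P /\ P) = 1 − 0.183 = 0.817
~(~P /\ P) /\ ~P = min(0.817, 0.817) = 0.817
~Q = 1 − 0.630 = 0.370
(~(~P /\ P) /\ ~P) -> ~Q = min(1, 1 − 0.817 + 0.370) = min(1, 0.553) = 0.553
((~(~P /\ P) /\ ~P) -> ~Q) -> ~Q = min(1, 1 − 0.553 + 0.370) = min(1, 0.817) = 0.817
~(((~(~P /\ P) /\ ~P) -> ~Q) -> ~Q) = 1 − 0.817 = 0.183

0.183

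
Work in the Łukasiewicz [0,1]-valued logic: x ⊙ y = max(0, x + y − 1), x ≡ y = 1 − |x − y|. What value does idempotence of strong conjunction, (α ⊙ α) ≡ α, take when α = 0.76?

α ⊙ α = max(0, 0.76 + 0.76 − 1) = max(0, 0.52) = 0.52
(α ⊙ α) ≡ α = 1 − |0.52 − 0.76| = 1 − 0.24 = 0.76
(The value 0.76 < 1 shows this instance is not satisfied; fails in Ł∞ since a ⊗ a = max(0, 2a−1) ≠ a in general.)

0.76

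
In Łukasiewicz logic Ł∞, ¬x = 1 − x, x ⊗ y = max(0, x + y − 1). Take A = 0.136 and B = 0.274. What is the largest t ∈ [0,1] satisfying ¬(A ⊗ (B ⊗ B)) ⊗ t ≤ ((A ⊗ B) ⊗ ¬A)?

0.000

B ⊗ B = max(0, 0.274 + 0.274 − 1) = max(0, -0.452) = 0.000
A ⊗ (B ⊗ B) = max(0, 0.136 + 0.000 − 1) = max(0, -0.864) = 0.000
¬(A ⊗ (B ⊗ B)) = 1 − 0.000 = 1.000
So the left factor is ¬(A ⊗ (B ⊗ B)) = 1.000.
A ⊗ B = max(0, 0.136 + 0.274 − 1) = max(0, -0.590) = 0.000
¬A = 1 − 0.136 = 0.864
(A ⊗ B) ⊗ ¬A = max(0, 0.000 + 0.864 − 1) = max(0, -0.136) = 0.000
So the right-hand bound is (A ⊗ B) ⊗ ¬A = 0.000.
The residuum of the Łukasiewicz t-norm gives the supremum: min(1, 1 − 1.000 + 0.000).
1 − 1.000 + 0.000 = 0.000, so t = min(1, 0.000) = 0.000.
Check: 1.000 ⊗ 0.000 = max(0, 0.000) = 0.000 ≤ 0.000.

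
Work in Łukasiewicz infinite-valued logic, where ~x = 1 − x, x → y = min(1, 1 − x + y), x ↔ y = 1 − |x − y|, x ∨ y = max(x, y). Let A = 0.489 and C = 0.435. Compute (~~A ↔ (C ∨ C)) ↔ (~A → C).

~A = 1 − 0.489 = 0.511
~~A = 1 − 0.511 = 0.489
C ∨ C = max(0.435, 0.435) = 0.435
~~A ↔ (C ∨ C) = 1 − |0.489 − 0.435| = 1 − 0.054 = 0.946
~A → C = min(1, 1 − 0.511 + 0.435) = min(1, 0.924) = 0.924
(~~A ↔ (C ∨ C)) ↔ (~A → C) = 1 − |0.946 − 0.924| = 1 − 0.022 = 0.978

0.978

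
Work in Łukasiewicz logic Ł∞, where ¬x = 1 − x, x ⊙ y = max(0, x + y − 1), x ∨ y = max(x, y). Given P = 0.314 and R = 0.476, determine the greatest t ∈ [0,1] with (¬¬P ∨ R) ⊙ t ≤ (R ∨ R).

¬P = 1 − 0.314 = 0.686
¬¬P = 1 − 0.686 = 0.314
¬¬P ∨ R = max(0.314, 0.476) = 0.476
So the left factor is ¬¬P ∨ R = 0.476.
R ∨ R = max(0.476, 0.476) = 0.476
So the right-hand bound is R ∨ R = 0.476.
The residuum of the Łukasiewicz t-norm gives the supremum: min(1, 1 − 0.476 + 0.476).
1 − 0.476 + 0.476 = 1.000, so t = min(1, 1.000) = 1.000.
Check: 0.476 ⊙ 1.000 = max(0, 0.476) = 0.476 ≤ 0.476.

1.000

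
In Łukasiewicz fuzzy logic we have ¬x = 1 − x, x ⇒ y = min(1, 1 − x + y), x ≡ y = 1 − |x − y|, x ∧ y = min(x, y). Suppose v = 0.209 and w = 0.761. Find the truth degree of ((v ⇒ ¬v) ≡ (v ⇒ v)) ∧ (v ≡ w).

¬v = 1 − 0.209 = 0.791
v ⇒ ¬v = min(1, 1 − 0.209 + 0.791) = min(1, 1.582) = 1.000
v ⇒ v = min(1, 1 − 0.209 + 0.209) = min(1, 1.000) = 1.000
(v ⇒ ¬v) ≡ (v ⇒ v) = 1 − |1.000 − 1.000| = 1 − 0.000 = 1.000
v ≡ w = 1 − |0.209 − 0.761| = 1 − 0.552 = 0.448
((v ⇒ ¬v) ≡ (v ⇒ v)) ∧ (v ≡ w) = min(1.000, 0.448) = 0.448

0.448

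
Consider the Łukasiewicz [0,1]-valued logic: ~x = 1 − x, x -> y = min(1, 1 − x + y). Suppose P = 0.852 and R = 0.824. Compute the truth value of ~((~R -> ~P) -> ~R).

0.796

~R = 1 − 0.824 = 0.176
~P = 1 − 0.852 = 0.148
~R -> ~P = min(1, 1 − 0.176 + 0.148) = min(1, 0.972) = 0.972
(~R -> ~P) -> ~R = min(1, 1 − 0.972 + 0.176) = min(1, 0.204) = 0.204
~((~R -> ~P) -> ~R) = 1 − 0.204 = 0.796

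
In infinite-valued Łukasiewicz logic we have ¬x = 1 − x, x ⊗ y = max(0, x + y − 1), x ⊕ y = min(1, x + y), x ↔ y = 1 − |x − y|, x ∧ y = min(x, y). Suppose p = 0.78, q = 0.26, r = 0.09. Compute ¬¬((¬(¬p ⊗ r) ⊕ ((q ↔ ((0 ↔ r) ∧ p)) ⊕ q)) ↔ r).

0.09

¬p = 1 − 0.78 = 0.22
¬p ⊗ r = max(0, 0.22 + 0.09 − 1) = max(0, -0.69) = 0.00
¬(¬p ⊗ r) = 1 − 0.00 = 1.00
0 ↔ r = 1 − |0.00 − 0.09| = 1 − 0.09 = 0.91
(0 ↔ r) ∧ p = min(0.91, 0.78) = 0.78
q ↔ ((0 ↔ r) ∧ p) = 1 − |0.26 − 0.78| = 1 − 0.52 = 0.48
(q ↔ ((0 ↔ r) ∧ p)) ⊕ q = min(1, 0.48 + 0.26) = min(1, 0.74) = 0.74
¬(¬p ⊗ r) ⊕ ((q ↔ ((0 ↔ r) ∧ p)) ⊕ q) = min(1, 1.00 + 0.74) = min(1, 1.74) = 1.00
(¬(¬p ⊗ r) ⊕ ((q ↔ ((0 ↔ r) ∧ p)) ⊕ q)) ↔ r = 1 − |1.00 − 0.09| = 1 − 0.91 = 0.09
¬((¬(¬p ⊗ r) ⊕ ((q ↔ ((0 ↔ r) ∧ p)) ⊕ q)) ↔ r) = 1 − 0.09 = 0.91
¬¬((¬(¬p ⊗ r) ⊕ ((q ↔ ((0 ↔ r) ∧ p)) ⊕ q)) ↔ r) = 1 − 0.91 = 0.09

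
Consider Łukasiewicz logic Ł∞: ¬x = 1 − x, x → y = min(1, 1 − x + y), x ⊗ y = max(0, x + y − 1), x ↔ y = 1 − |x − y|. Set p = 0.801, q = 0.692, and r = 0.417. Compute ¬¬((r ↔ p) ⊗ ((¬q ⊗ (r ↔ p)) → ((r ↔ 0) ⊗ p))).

0.616

r ↔ p = 1 − |0.417 − 0.801| = 1 − 0.384 = 0.616
¬q = 1 − 0.692 = 0.308
¬q ⊗ (r ↔ p) = max(0, 0.308 + 0.616 − 1) = max(0, -0.076) = 0.000
r ↔ 0 = 1 − |0.417 − 0.000| = 1 − 0.417 = 0.583
(r ↔ 0) ⊗ p = max(0, 0.583 + 0.801 − 1) = max(0, 0.384) = 0.384
(¬q ⊗ (r ↔ p)) → ((r ↔ 0) ⊗ p) = min(1, 1 − 0.000 + 0.384) = min(1, 1.384) = 1.000
(r ↔ p) ⊗ ((¬q ⊗ (r ↔ p)) → ((r ↔ 0) ⊗ p)) = max(0, 0.616 + 1.000 − 1) = max(0, 0.616) = 0.616
¬((r ↔ p) ⊗ ((¬q ⊗ (r ↔ p)) → ((r ↔ 0) ⊗ p))) = 1 − 0.616 = 0.384
¬¬((r ↔ p) ⊗ ((¬q ⊗ (r ↔ p)) → ((r ↔ 0) ⊗ p))) = 1 − 0.384 = 0.616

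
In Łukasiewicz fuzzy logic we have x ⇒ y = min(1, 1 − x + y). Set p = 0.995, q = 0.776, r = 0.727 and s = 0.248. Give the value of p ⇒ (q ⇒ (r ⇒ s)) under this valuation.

r ⇒ s = min(1, 1 − 0.727 + 0.248) = min(1, 0.521) = 0.521
q ⇒ (r ⇒ s) = min(1, 1 − 0.776 + 0.521) = min(1, 0.745) = 0.745
p ⇒ (q ⇒ (r ⇒ s)) = min(1, 1 − 0.995 + 0.745) = min(1, 0.750) = 0.750

0.750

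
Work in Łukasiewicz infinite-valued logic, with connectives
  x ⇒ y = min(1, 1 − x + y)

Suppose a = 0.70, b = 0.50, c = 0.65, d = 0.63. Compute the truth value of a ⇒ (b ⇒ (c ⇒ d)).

1.00

c ⇒ d = min(1, 1 − 0.65 + 0.63) = min(1, 0.98) = 0.98
b ⇒ (c ⇒ d) = min(1, 1 − 0.50 + 0.98) = min(1, 1.48) = 1.00
a ⇒ (b ⇒ (c ⇒ d)) = min(1, 1 − 0.70 + 1.00) = min(1, 1.30) = 1.00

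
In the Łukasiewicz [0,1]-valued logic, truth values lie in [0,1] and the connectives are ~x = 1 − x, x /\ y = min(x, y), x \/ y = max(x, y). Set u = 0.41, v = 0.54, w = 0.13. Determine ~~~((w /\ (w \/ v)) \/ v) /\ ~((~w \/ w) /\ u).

0.46

w \/ v = max(0.13, 0.54) = 0.54
w /\ (w \/ v) = min(0.13, 0.54) = 0.13
(w /\ (w \/ v)) \/ v = max(0.13, 0.54) = 0.54
~((w /\ (w \/ v)) \/ v) = 1 − 0.54 = 0.46
~~((w /\ (w \/ v)) \/ v) = 1 − 0.46 = 0.54
~~~((w /\ (w \/ v)) \/ v) = 1 − 0.54 = 0.46
~w = 1 − 0.13 = 0.87
~w \/ w = max(0.87, 0.13) = 0.87
(~w \/ w) /\ u = min(0.87, 0.41) = 0.41
~((~w \/ w) /\ u) = 1 − 0.41 = 0.59
~~~((w /\ (w \/ v)) \/ v) /\ ~((~w \/ w) /\ u) = min(0.46, 0.59) = 0.46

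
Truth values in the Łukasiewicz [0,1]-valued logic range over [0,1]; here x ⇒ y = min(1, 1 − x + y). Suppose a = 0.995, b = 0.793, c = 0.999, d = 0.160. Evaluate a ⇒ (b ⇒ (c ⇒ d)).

0.373

c ⇒ d = min(1, 1 − 0.999 + 0.160) = min(1, 0.161) = 0.161
b ⇒ (c ⇒ d) = min(1, 1 − 0.793 + 0.161) = min(1, 0.368) = 0.368
a ⇒ (b ⇒ (c ⇒ d)) = min(1, 1 − 0.995 + 0.368) = min(1, 0.373) = 0.373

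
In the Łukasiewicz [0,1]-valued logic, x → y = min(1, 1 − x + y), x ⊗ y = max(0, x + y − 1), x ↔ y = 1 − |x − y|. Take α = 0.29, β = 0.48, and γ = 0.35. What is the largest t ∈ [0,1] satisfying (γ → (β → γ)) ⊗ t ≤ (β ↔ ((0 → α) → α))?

β → γ = min(1, 1 − 0.48 + 0.35) = min(1, 0.87) = 0.87
γ → (β → γ) = min(1, 1 − 0.35 + 0.87) = min(1, 1.52) = 1.00
So the left factor is γ → (β → γ) = 1.00.
0 → α = min(1, 1 − 0.00 + 0.29) = min(1, 1.29) = 1.00
(0 → α) → α = min(1, 1 − 1.00 + 0.29) = min(1, 0.29) = 0.29
β ↔ ((0 → α) → α) = 1 − |0.48 − 0.29| = 1 − 0.19 = 0.81
So the right-hand bound is β ↔ ((0 → α) → α) = 0.81.
The residuum of the Łukasiewicz t-norm gives the supremum: min(1, 1 − 1.00 + 0.81).
1 − 1.00 + 0.81 = 0.81, so t = min(1, 0.81) = 0.81.
Check: 1.00 ⊗ 0.81 = max(0, 0.81) = 0.81 ≤ 0.81.

0.81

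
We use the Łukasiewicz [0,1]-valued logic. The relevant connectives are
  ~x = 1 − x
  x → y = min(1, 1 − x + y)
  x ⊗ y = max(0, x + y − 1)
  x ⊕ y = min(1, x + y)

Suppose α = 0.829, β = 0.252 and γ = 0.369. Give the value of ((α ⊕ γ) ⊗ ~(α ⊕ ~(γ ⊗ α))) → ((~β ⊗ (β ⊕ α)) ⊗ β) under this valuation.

1.000

α ⊕ γ = min(1, 0.829 + 0.369) = min(1, 1.198) = 1.000
γ ⊗ α = max(0, 0.369 + 0.829 − 1) = max(0, 0.198) = 0.198
~(γ ⊗ α) = 1 − 0.198 = 0.802
α ⊕ ~(γ ⊗ α) = min(1, 0.829 + 0.802) = min(1, 1.631) = 1.000
~(α ⊕ ~(γ ⊗ α)) = 1 − 1.000 = 0.000
(α ⊕ γ) ⊗ ~(α ⊕ ~(γ ⊗ α)) = max(0, 1.000 + 0.000 − 1) = max(0, 0.000) = 0.000
~β = 1 − 0.252 = 0.748
β ⊕ α = min(1, 0.252 + 0.829) = min(1, 1.081) = 1.000
~β ⊗ (β ⊕ α) = max(0, 0.748 + 1.000 − 1) = max(0, 0.748) = 0.748
(~β ⊗ (β ⊕ α)) ⊗ β = max(0, 0.748 + 0.252 − 1) = max(0, 0.000) = 0.000
((α ⊕ γ) ⊗ ~(α ⊕ ~(γ ⊗ α))) → ((~β ⊗ (β ⊕ α)) ⊗ β) = min(1, 1 − 0.000 + 0.000) = min(1, 1.000) = 1.000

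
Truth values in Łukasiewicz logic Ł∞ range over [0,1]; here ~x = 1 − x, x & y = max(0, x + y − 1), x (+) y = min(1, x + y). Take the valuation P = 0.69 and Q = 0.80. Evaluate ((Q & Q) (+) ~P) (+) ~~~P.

Q & Q = max(0, 0.80 + 0.80 − 1) = max(0, 0.60) = 0.60
~P = 1 − 0.69 = 0.31
(Q & Q) (+) ~P = min(1, 0.60 + 0.31) = min(1, 0.91) = 0.91
~~P = 1 − 0.31 = 0.69
~~~P = 1 − 0.69 = 0.31
((Q & Q) (+) ~P) (+) ~~~P = min(1, 0.91 + 0.31) = min(1, 1.22) = 1.00

1.00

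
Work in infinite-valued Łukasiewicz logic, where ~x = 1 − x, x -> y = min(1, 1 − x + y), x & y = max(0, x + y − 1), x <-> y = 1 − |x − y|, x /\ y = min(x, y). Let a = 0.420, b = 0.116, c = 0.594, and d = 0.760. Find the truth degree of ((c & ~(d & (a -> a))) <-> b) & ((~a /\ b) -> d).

0.884

a -> a = min(1, 1 − 0.420 + 0.420) = min(1, 1.000) = 1.000
d & (a -> a) = max(0, 0.760 + 1.000 − 1) = max(0, 0.760) = 0.760
~(d & (a -> a)) = 1 − 0.760 = 0.240
c & ~(d & (a -> a)) = max(0, 0.594 + 0.240 − 1) = max(0, -0.166) = 0.000
(c & ~(d & (a -> a))) <-> b = 1 − |0.000 − 0.116| = 1 − 0.116 = 0.884
~a = 1 − 0.420 = 0.580
~a /\ b = min(0.580, 0.116) = 0.116
(~a /\ b) -> d = min(1, 1 − 0.116 + 0.760) = min(1, 1.644) = 1.000
((c & ~(d & (a -> a))) <-> b) & ((~a /\ b) -> d) = max(0, 0.884 + 1.000 − 1) = max(0, 0.884) = 0.884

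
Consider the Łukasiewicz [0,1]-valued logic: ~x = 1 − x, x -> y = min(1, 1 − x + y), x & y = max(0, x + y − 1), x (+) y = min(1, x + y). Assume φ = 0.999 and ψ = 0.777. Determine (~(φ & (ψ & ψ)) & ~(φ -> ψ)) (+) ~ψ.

0.223

ψ & ψ = max(0, 0.777 + 0.777 − 1) = max(0, 0.554) = 0.554
φ & (ψ & ψ) = max(0, 0.999 + 0.554 − 1) = max(0, 0.553) = 0.553
~(φ & (ψ & ψ)) = 1 − 0.553 = 0.447
φ -> ψ = min(1, 1 − 0.999 + 0.777) = min(1, 0.778) = 0.778
~(φ -> ψ) = 1 − 0.778 = 0.222
~(φ & (ψ & ψ)) & ~(φ -> ψ) = max(0, 0.447 + 0.222 − 1) = max(0, -0.331) = 0.000
~ψ = 1 − 0.777 = 0.223
(~(φ & (ψ & ψ)) & ~(φ -> ψ)) (+) ~ψ = min(1, 0.000 + 0.223) = min(1, 0.223) = 0.223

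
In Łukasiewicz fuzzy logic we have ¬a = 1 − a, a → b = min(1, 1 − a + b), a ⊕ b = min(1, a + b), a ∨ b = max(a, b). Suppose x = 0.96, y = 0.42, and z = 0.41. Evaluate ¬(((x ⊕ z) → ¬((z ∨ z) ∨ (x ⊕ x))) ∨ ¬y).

x ⊕ z = min(1, 0.96 + 0.41) = min(1, 1.37) = 1.00
z ∨ z = max(0.41, 0.41) = 0.41
x ⊕ x = min(1, 0.96 + 0.96) = min(1, 1.92) = 1.00
(z ∨ z) ∨ (x ⊕ x) = max(0.41, 1.00) = 1.00
¬((z ∨ z) ∨ (x ⊕ x)) = 1 − 1.00 = 0.00
(x ⊕ z) → ¬((z ∨ z) ∨ (x ⊕ x)) = min(1, 1 − 1.00 + 0.00) = min(1, 0.00) = 0.00
¬y = 1 − 0.42 = 0.58
((x ⊕ z) → ¬((z ∨ z) ∨ (x ⊕ x))) ∨ ¬y = max(0.00, 0.58) = 0.58
¬(((x ⊕ z) → ¬((z ∨ z) ∨ (x ⊕ x))) ∨ ¬y) = 1 − 0.58 = 0.42

0.42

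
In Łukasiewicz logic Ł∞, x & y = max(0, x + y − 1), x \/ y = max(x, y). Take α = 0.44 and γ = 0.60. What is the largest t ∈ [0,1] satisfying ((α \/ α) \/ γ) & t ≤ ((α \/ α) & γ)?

α \/ α = max(0.44, 0.44) = 0.44
(α \/ α) \/ γ = max(0.44, 0.60) = 0.60
So the left factor is (α \/ α) \/ γ = 0.60.
(α \/ α) & γ = max(0, 0.44 + 0.60 − 1) = max(0, 0.04) = 0.04
So the right-hand bound is (α \/ α) & γ = 0.04.
The residuum of the Łukasiewicz t-norm gives the supremum: min(1, 1 − 0.60 + 0.04).
1 − 0.60 + 0.04 = 0.44, so t = min(1, 0.44) = 0.44.
Check: 0.60 & 0.44 = max(0, 0.04) = 0.04 ≤ 0.04.

0.44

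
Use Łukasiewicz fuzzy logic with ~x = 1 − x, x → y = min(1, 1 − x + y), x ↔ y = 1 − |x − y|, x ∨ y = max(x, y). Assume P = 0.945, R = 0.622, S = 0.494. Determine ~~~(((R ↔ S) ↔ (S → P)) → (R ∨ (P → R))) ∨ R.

0.622

R ↔ S = 1 − |0.622 − 0.494| = 1 − 0.128 = 0.872
S → P = min(1, 1 − 0.494 + 0.945) = min(1, 1.451) = 1.000
(R ↔ S) ↔ (S → P) = 1 − |0.872 − 1.000| = 1 − 0.128 = 0.872
P → R = min(1, 1 − 0.945 + 0.622) = min(1, 0.677) = 0.677
R ∨ (P → R) = max(0.622, 0.677) = 0.677
((R ↔ S) ↔ (S → P)) → (R ∨ (P → R)) = min(1, 1 − 0.872 + 0.677) = min(1, 0.805) = 0.805
~(((R ↔ S) ↔ (S → P)) → (R ∨ (P → R))) = 1 − 0.805 = 0.195
~~(((R ↔ S) ↔ (S → P)) → (R ∨ (P → R))) = 1 − 0.195 = 0.805
~~~(((R ↔ S) ↔ (S → P)) → (R ∨ (P → R))) = 1 − 0.805 = 0.195
~~~(((R ↔ S) ↔ (S → P)) → (R ∨ (P → R))) ∨ R = max(0.195, 0.622) = 0.622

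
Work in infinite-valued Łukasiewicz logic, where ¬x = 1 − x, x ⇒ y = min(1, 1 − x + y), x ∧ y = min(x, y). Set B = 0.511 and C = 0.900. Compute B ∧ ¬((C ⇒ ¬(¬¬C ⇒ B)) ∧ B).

0.511

¬C = 1 − 0.900 = 0.100
¬¬C = 1 − 0.100 = 0.900
¬¬C ⇒ B = min(1, 1 − 0.900 + 0.511) = min(1, 0.611) = 0.611
¬(¬¬C ⇒ B) = 1 − 0.611 = 0.389
C ⇒ ¬(¬¬C ⇒ B) = min(1, 1 − 0.900 + 0.389) = min(1, 0.489) = 0.489
(C ⇒ ¬(¬¬C ⇒ B)) ∧ B = min(0.489, 0.511) = 0.489
¬((C ⇒ ¬(¬¬C ⇒ B)) ∧ B) = 1 − 0.489 = 0.511
B ∧ ¬((C ⇒ ¬(¬¬C ⇒ B)) ∧ B) = min(0.511, 0.511) = 0.511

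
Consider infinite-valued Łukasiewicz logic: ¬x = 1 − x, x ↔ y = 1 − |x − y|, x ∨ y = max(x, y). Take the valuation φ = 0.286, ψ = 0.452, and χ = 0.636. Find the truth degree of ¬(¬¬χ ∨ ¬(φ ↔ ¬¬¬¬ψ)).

0.364

¬χ = 1 − 0.636 = 0.364
¬¬χ = 1 − 0.364 = 0.636
¬ψ = 1 − 0.452 = 0.548
¬¬ψ = 1 − 0.548 = 0.452
¬¬¬ψ = 1 − 0.452 = 0.548
¬¬¬¬ψ = 1 − 0.548 = 0.452
φ ↔ ¬¬¬¬ψ = 1 − |0.286 − 0.452| = 1 − 0.166 = 0.834
¬(φ ↔ ¬¬¬¬ψ) = 1 − 0.834 = 0.166
¬¬χ ∨ ¬(φ ↔ ¬¬¬¬ψ) = max(0.636, 0.166) = 0.636
¬(¬¬χ ∨ ¬(φ ↔ ¬¬¬¬ψ)) = 1 − 0.636 = 0.364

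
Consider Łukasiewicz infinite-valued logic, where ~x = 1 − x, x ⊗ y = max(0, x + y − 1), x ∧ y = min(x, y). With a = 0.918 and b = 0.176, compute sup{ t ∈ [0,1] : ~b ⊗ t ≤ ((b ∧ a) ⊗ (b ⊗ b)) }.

~b = 1 − 0.176 = 0.824
So the left factor is ~b = 0.824.
b ∧ a = min(0.176, 0.918) = 0.176
b ⊗ b = max(0, 0.176 + 0.176 − 1) = max(0, -0.648) = 0.000
(b ∧ a) ⊗ (b ⊗ b) = max(0, 0.176 + 0.000 − 1) = max(0, -0.824) = 0.000
So the right-hand bound is (b ∧ a) ⊗ (b ⊗ b) = 0.000.
The residuum of the Łukasiewicz t-norm gives the supremum: min(1, 1 − 0.824 + 0.000).
1 − 0.824 + 0.000 = 0.176, so t = min(1, 0.176) = 0.176.
Check: 0.824 ⊗ 0.176 = max(0, 0.000) = 0.000 ≤ 0.000.

0.176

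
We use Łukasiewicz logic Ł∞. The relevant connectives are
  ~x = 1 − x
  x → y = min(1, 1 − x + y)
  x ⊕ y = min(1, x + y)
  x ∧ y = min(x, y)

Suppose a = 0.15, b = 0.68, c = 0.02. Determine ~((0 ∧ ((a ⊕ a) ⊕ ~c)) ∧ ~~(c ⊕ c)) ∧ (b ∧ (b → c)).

0.34

a ⊕ a = min(1, 0.15 + 0.15) = min(1, 0.30) = 0.30
~c = 1 − 0.02 = 0.98
(a ⊕ a) ⊕ ~c = min(1, 0.30 + 0.98) = min(1, 1.28) = 1.00
0 ∧ ((a ⊕ a) ⊕ ~c) = min(0.00, 1.00) = 0.00
c ⊕ c = min(1, 0.02 + 0.02) = min(1, 0.04) = 0.04
~(c ⊕ c) = 1 − 0.04 = 0.96
~~(c ⊕ c) = 1 − 0.96 = 0.04
(0 ∧ ((a ⊕ a) ⊕ ~c)) ∧ ~~(c ⊕ c) = min(0.00, 0.04) = 0.00
~((0 ∧ ((a ⊕ a) ⊕ ~c)) ∧ ~~(c ⊕ c)) = 1 − 0.00 = 1.00
b → c = min(1, 1 − 0.68 + 0.02) = min(1, 0.34) = 0.34
b ∧ (b → c) = min(0.68, 0.34) = 0.34
~((0 ∧ ((a ⊕ a) ⊕ ~c)) ∧ ~~(c ⊕ c)) ∧ (b ∧ (b → c)) = min(1.00, 0.34) = 0.34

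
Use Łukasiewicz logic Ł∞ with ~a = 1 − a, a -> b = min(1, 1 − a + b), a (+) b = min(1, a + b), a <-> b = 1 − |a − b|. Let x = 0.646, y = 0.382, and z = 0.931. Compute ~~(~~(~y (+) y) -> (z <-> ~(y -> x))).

~y = 1 − 0.382 = 0.618
~y (+) y = min(1, 0.618 + 0.382) = min(1, 1.000) = 1.000
~(~y (+) y) = 1 − 1.000 = 0.000
~~(~y (+) y) = 1 − 0.000 = 1.000
y -> x = min(1, 1 − 0.382 + 0.646) = min(1, 1.264) = 1.000
~(y -> x) = 1 − 1.000 = 0.000
z <-> ~(y -> x) = 1 − |0.931 − 0.000| = 1 − 0.931 = 0.069
~~(~y (+) y) -> (z <-> ~(y -> x)) = min(1, 1 − 1.000 + 0.069) = min(1, 0.069) = 0.069
~(~~(~y (+) y) -> (z <-> ~(y -> x))) = 1 − 0.069 = 0.931
~~(~~(~y (+) y) -> (z <-> ~(y -> x))) = 1 − 0.931 = 0.069

0.069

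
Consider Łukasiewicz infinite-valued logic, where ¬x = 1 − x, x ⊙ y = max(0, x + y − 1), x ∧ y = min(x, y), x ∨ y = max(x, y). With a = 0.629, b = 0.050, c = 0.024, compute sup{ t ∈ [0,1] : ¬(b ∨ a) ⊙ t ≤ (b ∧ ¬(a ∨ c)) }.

b ∨ a = max(0.050, 0.629) = 0.629
¬(b ∨ a) = 1 − 0.629 = 0.371
So the left factor is ¬(b ∨ a) = 0.371.
a ∨ c = max(0.629, 0.024) = 0.629
¬(a ∨ c) = 1 − 0.629 = 0.371
b ∧ ¬(a ∨ c) = min(0.050, 0.371) = 0.050
So the right-hand bound is b ∧ ¬(a ∨ c) = 0.050.
The residuum of the Łukasiewicz t-norm gives the supremum: min(1, 1 − 0.371 + 0.050).
1 − 0.371 + 0.050 = 0.679, so t = min(1, 0.679) = 0.679.
Check: 0.371 ⊙ 0.679 = max(0, 0.050) = 0.050 ≤ 0.050.

0.679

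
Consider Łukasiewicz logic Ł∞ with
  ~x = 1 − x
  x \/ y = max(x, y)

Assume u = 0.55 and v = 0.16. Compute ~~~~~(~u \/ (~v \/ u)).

0.16

~u = 1 − 0.55 = 0.45
~v = 1 − 0.16 = 0.84
~v \/ u = max(0.84, 0.55) = 0.84
~u \/ (~v \/ u) = max(0.45, 0.84) = 0.84
~(~u \/ (~v \/ u)) = 1 − 0.84 = 0.16
~~(~u \/ (~v \/ u)) = 1 − 0.16 = 0.84
~~~(~u \/ (~v \/ u)) = 1 − 0.84 = 0.16
~~~~(~u \/ (~v \/ u)) = 1 − 0.16 = 0.84
~~~~~(~u \/ (~v \/ u)) = 1 − 0.84 = 0.16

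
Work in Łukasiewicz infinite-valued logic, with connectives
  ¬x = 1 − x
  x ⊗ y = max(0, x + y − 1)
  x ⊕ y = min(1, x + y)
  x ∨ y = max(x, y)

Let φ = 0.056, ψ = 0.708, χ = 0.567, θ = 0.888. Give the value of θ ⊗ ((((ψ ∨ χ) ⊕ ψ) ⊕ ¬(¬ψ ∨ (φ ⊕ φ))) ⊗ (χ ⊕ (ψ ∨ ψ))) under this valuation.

0.888

ψ ∨ χ = max(0.708, 0.567) = 0.708
(ψ ∨ χ) ⊕ ψ = min(1, 0.708 + 0.708) = min(1, 1.416) = 1.000
¬ψ = 1 − 0.708 = 0.292
φ ⊕ φ = min(1, 0.056 + 0.056) = min(1, 0.112) = 0.112
¬ψ ∨ (φ ⊕ φ) = max(0.292, 0.112) = 0.292
¬(¬ψ ∨ (φ ⊕ φ)) = 1 − 0.292 = 0.708
((ψ ∨ χ) ⊕ ψ) ⊕ ¬(¬ψ ∨ (φ ⊕ φ)) = min(1, 1.000 + 0.708) = min(1, 1.708) = 1.000
ψ ∨ ψ = max(0.708, 0.708) = 0.708
χ ⊕ (ψ ∨ ψ) = min(1, 0.567 + 0.708) = min(1, 1.275) = 1.000
(((ψ ∨ χ) ⊕ ψ) ⊕ ¬(¬ψ ∨ (φ ⊕ φ))) ⊗ (χ ⊕ (ψ ∨ ψ)) = max(0, 1.000 + 1.000 − 1) = max(0, 1.000) = 1.000
θ ⊗ ((((ψ ∨ χ) ⊕ ψ) ⊕ ¬(¬ψ ∨ (φ ⊕ φ))) ⊗ (χ ⊕ (ψ ∨ ψ))) = max(0, 0.888 + 1.000 − 1) = max(0, 0.888) = 0.888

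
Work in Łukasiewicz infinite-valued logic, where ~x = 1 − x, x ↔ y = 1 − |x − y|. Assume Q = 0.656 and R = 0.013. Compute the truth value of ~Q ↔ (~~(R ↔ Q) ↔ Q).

0.643

~Q = 1 − 0.656 = 0.344
R ↔ Q = 1 − |0.013 − 0.656| = 1 − 0.643 = 0.357
~(R ↔ Q) = 1 − 0.357 = 0.643
~~(R ↔ Q) = 1 − 0.643 = 0.357
~~(R ↔ Q) ↔ Q = 1 − |0.357 − 0.656| = 1 − 0.299 = 0.701
~Q ↔ (~~(R ↔ Q) ↔ Q) = 1 − |0.344 − 0.701| = 1 − 0.357 = 0.643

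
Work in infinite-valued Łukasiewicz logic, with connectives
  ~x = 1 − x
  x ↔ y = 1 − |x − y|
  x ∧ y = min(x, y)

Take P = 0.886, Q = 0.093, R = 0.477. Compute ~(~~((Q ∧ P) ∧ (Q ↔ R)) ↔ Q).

Q ∧ P = min(0.093, 0.886) = 0.093
Q ↔ R = 1 − |0.093 − 0.477| = 1 − 0.384 = 0.616
(Q ∧ P) ∧ (Q ↔ R) = min(0.093, 0.616) = 0.093
~((Q ∧ P) ∧ (Q ↔ R)) = 1 − 0.093 = 0.907
~~((Q ∧ P) ∧ (Q ↔ R)) = 1 − 0.907 = 0.093
~~((Q ∧ P) ∧ (Q ↔ R)) ↔ Q = 1 − |0.093 − 0.093| = 1 − 0.000 = 1.000
~(~~((Q ∧ P) ∧ (Q ↔ R)) ↔ Q) = 1 − 1.000 = 0.000

0.000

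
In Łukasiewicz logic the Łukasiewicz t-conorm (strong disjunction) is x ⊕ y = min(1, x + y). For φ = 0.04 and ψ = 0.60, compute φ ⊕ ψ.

0.64

φ ⊕ ψ = min(1, 0.04 + 0.60) = min(1, 0.64) = 0.64
For comparison, the Gödel t-conorm max(x, y) would give 0.60.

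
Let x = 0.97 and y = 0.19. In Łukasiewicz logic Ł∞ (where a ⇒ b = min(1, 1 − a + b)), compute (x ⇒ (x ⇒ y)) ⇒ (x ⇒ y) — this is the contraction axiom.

x ⇒ y = min(1, 1 − 0.97 + 0.19) = min(1, 0.22) = 0.22
x ⇒ (x ⇒ y) = min(1, 1 − 0.97 + 0.22) = min(1, 0.25) = 0.25
(x ⇒ (x ⇒ y)) ⇒ (x ⇒ y) = min(1, 1 − 0.25 + 0.22) = min(1, 0.97) = 0.97
(The value 0.97 < 1 shows this instance is not satisfied; fails in Ł∞ (the t-norm is not idempotent).)

0.97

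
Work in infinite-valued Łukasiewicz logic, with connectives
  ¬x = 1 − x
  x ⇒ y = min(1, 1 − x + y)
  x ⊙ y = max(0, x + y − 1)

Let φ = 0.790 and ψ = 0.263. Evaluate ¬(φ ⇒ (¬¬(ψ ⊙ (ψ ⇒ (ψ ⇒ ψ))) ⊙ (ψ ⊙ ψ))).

ψ ⇒ ψ = min(1, 1 − 0.263 + 0.263) = min(1, 1.000) = 1.000
ψ ⇒ (ψ ⇒ ψ) = min(1, 1 − 0.263 + 1.000) = min(1, 1.737) = 1.000
ψ ⊙ (ψ ⇒ (ψ ⇒ ψ)) = max(0, 0.263 + 1.000 − 1) = max(0, 0.263) = 0.263
¬(ψ ⊙ (ψ ⇒ (ψ ⇒ ψ))) = 1 − 0.263 = 0.737
¬¬(ψ ⊙ (ψ ⇒ (ψ ⇒ ψ))) = 1 − 0.737 = 0.263
ψ ⊙ ψ = max(0, 0.263 + 0.263 − 1) = max(0, -0.474) = 0.000
¬¬(ψ ⊙ (ψ ⇒ (ψ ⇒ ψ))) ⊙ (ψ ⊙ ψ) = max(0, 0.263 + 0.000 − 1) = max(0, -0.737) = 0.000
φ ⇒ (¬¬(ψ ⊙ (ψ ⇒ (ψ ⇒ ψ))) ⊙ (ψ ⊙ ψ)) = min(1, 1 − 0.790 + 0.000) = min(1, 0.210) = 0.210
¬(φ ⇒ (¬¬(ψ ⊙ (ψ ⇒ (ψ ⇒ ψ))) ⊙ (ψ ⊙ ψ))) = 1 − 0.210 = 0.790

0.790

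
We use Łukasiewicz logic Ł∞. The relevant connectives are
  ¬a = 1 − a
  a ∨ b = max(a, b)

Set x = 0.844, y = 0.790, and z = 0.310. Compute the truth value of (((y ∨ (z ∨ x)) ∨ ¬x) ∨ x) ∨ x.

z ∨ x = max(0.310, 0.844) = 0.844
y ∨ (z ∨ x) = max(0.790, 0.844) = 0.844
¬x = 1 − 0.844 = 0.156
(y ∨ (z ∨ x)) ∨ ¬x = max(0.844, 0.156) = 0.844
((y ∨ (z ∨ x)) ∨ ¬x) ∨ x = max(0.844, 0.844) = 0.844
(((y ∨ (z ∨ x)) ∨ ¬x) ∨ x) ∨ x = max(0.844, 0.844) = 0.844

0.844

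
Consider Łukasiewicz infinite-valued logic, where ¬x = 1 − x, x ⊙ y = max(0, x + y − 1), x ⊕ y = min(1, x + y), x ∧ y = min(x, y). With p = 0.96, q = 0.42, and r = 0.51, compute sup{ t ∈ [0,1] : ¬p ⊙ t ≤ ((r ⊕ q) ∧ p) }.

¬p = 1 − 0.96 = 0.04
So the left factor is ¬p = 0.04.
r ⊕ q = min(1, 0.51 + 0.42) = min(1, 0.93) = 0.93
(r ⊕ q) ∧ p = min(0.93, 0.96) = 0.93
So the right-hand bound is (r ⊕ q) ∧ p = 0.93.
The residuum of the Łukasiewicz t-norm gives the supremum: min(1, 1 − 0.04 + 0.93).
1 − 0.04 + 0.93 = 1.89, so t = min(1, 1.89) = 1.00.
Check: 0.04 ⊙ 1.00 = max(0, 0.04) = 0.04 ≤ 0.93.

1.00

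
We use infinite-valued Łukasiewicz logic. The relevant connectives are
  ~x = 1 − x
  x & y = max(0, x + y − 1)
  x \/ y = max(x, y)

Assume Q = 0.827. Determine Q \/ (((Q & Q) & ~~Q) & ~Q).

Q & Q = max(0, 0.827 + 0.827 − 1) = max(0, 0.654) = 0.654
~Q = 1 − 0.827 = 0.173
~~Q = 1 − 0.173 = 0.827
(Q & Q) & ~~Q = max(0, 0.654 + 0.827 − 1) = max(0, 0.481) = 0.481
((Q & Q) & ~~Q) & ~Q = max(0, 0.481 + 0.173 − 1) = max(0, -0.346) = 0.000
Q \/ (((Q & Q) & ~~Q) & ~Q) = max(0.827, 0.000) = 0.827

0.827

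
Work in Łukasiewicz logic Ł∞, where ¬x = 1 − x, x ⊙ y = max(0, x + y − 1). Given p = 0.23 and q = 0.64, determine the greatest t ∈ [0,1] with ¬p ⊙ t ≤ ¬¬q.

¬p = 1 − 0.23 = 0.77
So the left factor is ¬p = 0.77.
¬q = 1 − 0.64 = 0.36
¬¬q = 1 − 0.36 = 0.64
So the right-hand bound is ¬¬q = 0.64.
The residuum of the Łukasiewicz t-norm gives the supremum: min(1, 1 − 0.77 + 0.64).
1 − 0.77 + 0.64 = 0.87, so t = min(1, 0.87) = 0.87.
Check: 0.77 ⊙ 0.87 = max(0, 0.64) = 0.64 ≤ 0.64.

0.87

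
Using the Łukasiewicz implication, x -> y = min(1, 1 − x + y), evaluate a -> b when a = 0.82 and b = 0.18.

0.36

a -> b = min(1, 1 − 0.82 + 0.18) = min(1, 0.36) = 0.36
For comparison, the Gödel implication (1 if x ≤ y else y) would give 0.18.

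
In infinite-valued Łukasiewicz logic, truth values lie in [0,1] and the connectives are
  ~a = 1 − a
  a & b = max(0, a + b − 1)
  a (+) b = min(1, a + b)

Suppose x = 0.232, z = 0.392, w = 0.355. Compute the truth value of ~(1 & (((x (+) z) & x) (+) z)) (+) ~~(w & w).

x (+) z = min(1, 0.232 + 0.392) = min(1, 0.624) = 0.624
(x (+) z) & x = max(0, 0.624 + 0.232 − 1) = max(0, -0.144) = 0.000
((x (+) z) & x) (+) z = min(1, 0.000 + 0.392) = min(1, 0.392) = 0.392
1 & (((x (+) z) & x) (+) z) = max(0, 1.000 + 0.392 − 1) = max(0, 0.392) = 0.392
~(1 & (((x (+) z) & x) (+) z)) = 1 − 0.392 = 0.608
w & w = max(0, 0.355 + 0.355 − 1) = max(0, -0.290) = 0.000
~(w & w) = 1 − 0.000 = 1.000
~~(w & w) = 1 − 1.000 = 0.000
~(1 & (((x (+) z) & x) (+) z)) (+) ~~(w & w) = min(1, 0.608 + 0.000) = min(1, 0.608) = 0.608

0.608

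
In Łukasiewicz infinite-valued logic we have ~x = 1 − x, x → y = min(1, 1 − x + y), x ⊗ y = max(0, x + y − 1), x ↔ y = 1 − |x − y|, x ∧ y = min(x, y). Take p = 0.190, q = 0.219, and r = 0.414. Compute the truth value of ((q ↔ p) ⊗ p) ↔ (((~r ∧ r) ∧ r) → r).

0.161

q ↔ p = 1 − |0.219 − 0.190| = 1 − 0.029 = 0.971
(q ↔ p) ⊗ p = max(0, 0.971 + 0.190 − 1) = max(0, 0.161) = 0.161
~r = 1 − 0.414 = 0.586
~r ∧ r = min(0.586, 0.414) = 0.414
(~r ∧ r) ∧ r = min(0.414, 0.414) = 0.414
((~r ∧ r) ∧ r) → r = min(1, 1 − 0.414 + 0.414) = min(1, 1.000) = 1.000
((q ↔ p) ⊗ p) ↔ (((~r ∧ r) ∧ r) → r) = 1 − |0.161 − 1.000| = 1 − 0.839 = 0.161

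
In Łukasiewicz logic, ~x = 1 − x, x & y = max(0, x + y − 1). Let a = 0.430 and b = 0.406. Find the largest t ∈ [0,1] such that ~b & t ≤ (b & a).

~b = 1 − 0.406 = 0.594
So the left factor is ~b = 0.594.
b & a = max(0, 0.406 + 0.430 − 1) = max(0, -0.164) = 0.000
So the right-hand bound is b & a = 0.000.
The residuum of the Łukasiewicz t-norm gives the supremum: min(1, 1 − 0.594 + 0.000).
1 − 0.594 + 0.000 = 0.406, so t = min(1, 0.406) = 0.406.
Check: 0.594 & 0.406 = max(0, 0.000) = 0.000 ≤ 0.000.

0.406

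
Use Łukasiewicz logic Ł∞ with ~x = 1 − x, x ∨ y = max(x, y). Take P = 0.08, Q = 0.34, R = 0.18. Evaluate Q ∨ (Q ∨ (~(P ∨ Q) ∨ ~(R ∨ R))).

0.82

P ∨ Q = max(0.08, 0.34) = 0.34
~(P ∨ Q) = 1 − 0.34 = 0.66
R ∨ R = max(0.18, 0.18) = 0.18
~(R ∨ R) = 1 − 0.18 = 0.82
~(P ∨ Q) ∨ ~(R ∨ R) = max(0.66, 0.82) = 0.82
Q ∨ (~(P ∨ Q) ∨ ~(R ∨ R)) = max(0.34, 0.82) = 0.82
Q ∨ (Q ∨ (~(P ∨ Q) ∨ ~(R ∨ R))) = max(0.34, 0.82) = 0.82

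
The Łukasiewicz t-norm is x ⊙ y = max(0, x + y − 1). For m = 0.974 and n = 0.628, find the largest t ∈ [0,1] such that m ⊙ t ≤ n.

0.654

The residuum of the Łukasiewicz t-norm gives the supremum: min(1, 1 − 0.974 + 0.628).
1 − 0.974 + 0.628 = 0.654, so t = min(1, 0.654) = 0.654.
Check: 0.974 ⊙ 0.654 = max(0, 0.628) = 0.628 ≤ 0.628.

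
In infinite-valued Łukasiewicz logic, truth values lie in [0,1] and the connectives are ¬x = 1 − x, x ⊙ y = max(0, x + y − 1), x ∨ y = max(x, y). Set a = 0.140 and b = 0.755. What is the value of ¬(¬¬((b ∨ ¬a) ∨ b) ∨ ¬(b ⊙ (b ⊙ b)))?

0.140

¬a = 1 − 0.140 = 0.860
b ∨ ¬a = max(0.755, 0.860) = 0.860
(b ∨ ¬a) ∨ b = max(0.860, 0.755) = 0.860
¬((b ∨ ¬a) ∨ b) = 1 − 0.860 = 0.140
¬¬((b ∨ ¬a) ∨ b) = 1 − 0.140 = 0.860
b ⊙ b = max(0, 0.755 + 0.755 − 1) = max(0, 0.510) = 0.510
b ⊙ (b ⊙ b) = max(0, 0.755 + 0.510 − 1) = max(0, 0.265) = 0.265
¬(b ⊙ (b ⊙ b)) = 1 − 0.265 = 0.735
¬¬((b ∨ ¬a) ∨ b) ∨ ¬(b ⊙ (b ⊙ b)) = max(0.860, 0.735) = 0.860
¬(¬¬((b ∨ ¬a) ∨ b) ∨ ¬(b ⊙ (b ⊙ b))) = 1 − 0.860 = 0.140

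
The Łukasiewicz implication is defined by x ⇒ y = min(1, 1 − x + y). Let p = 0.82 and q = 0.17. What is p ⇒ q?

p ⇒ q = min(1, 1 − 0.82 + 0.17) = min(1, 0.35) = 0.35
For comparison, the Gödel implication (1 if x ≤ y else y) would give 0.17.

0.35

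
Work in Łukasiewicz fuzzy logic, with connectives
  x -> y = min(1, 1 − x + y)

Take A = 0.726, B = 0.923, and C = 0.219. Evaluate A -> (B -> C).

0.570

B -> C = min(1, 1 − 0.923 + 0.219) = min(1, 0.296) = 0.296
A -> (B -> C) = min(1, 1 − 0.726 + 0.296) = min(1, 0.570) = 0.570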